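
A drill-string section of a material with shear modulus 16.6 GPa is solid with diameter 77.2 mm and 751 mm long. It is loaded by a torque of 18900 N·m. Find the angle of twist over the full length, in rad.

J = πd⁴/32 = π(0.0772)⁴/32 = 3.487×10^-6 m⁴.
θ = T·L/(G·J) = 18900 × 0.751 / (16.6×10⁹ × 3.487×10^-6) = 0.2452 rad.

0.245 rad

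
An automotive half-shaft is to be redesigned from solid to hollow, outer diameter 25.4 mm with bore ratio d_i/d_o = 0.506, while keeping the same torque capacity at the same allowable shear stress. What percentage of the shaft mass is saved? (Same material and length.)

22.2 %

Equal τ_max and T ⇒ the solid shaft needs d_s³ = d_o³(1−k⁴), so d_s = 25.4·(1−0.506⁴)^(1/3) = 24.83 mm.
Area ratio A_h/A_s = d_o²(1−k²)/d_s² = (1−k²)/(1−k⁴)^(2/3) = 0.7784.
Mass saving = 1 − 0.7784 = 22.2 %.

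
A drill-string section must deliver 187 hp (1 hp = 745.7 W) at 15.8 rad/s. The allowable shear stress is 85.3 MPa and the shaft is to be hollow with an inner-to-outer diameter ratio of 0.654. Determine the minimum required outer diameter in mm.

ω = 15.8 rad/s, so T = P/ω = 187×745.7 / 15.80 = 8826 N·m.
For a hollow shaft with d_i/d_o = 0.654: τ_max = 16T/(π d_o³ (1−k⁴)), so d_o = [16T/(π τ_allow (1−k⁴))]^(1/3) = [16·8826/(π·8.53×10^7·0.8171)]^(1/3) = 0.08640 m.

86.4 mm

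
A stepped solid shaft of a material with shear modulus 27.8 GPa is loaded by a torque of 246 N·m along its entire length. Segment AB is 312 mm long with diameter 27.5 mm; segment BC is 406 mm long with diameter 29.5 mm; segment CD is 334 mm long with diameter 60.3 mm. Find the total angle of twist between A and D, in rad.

0.0998 rad

J_AB = π(0.0275)⁴/32 = 5.61×10^-8 m⁴; J_BC = π(0.0295)⁴/32 = 7.44×10^-8 m⁴; J_CD = π(0.0603)⁴/32 = 1.30×10^-6 m⁴.
θ = (T/G)·Σ L_i/J_i = (246.0/27.8×10⁹)·(0.312/5.61×10^-8 + 0.406/7.44×10^-8 + 0.334/1.30×10^-6) = 0.09977 rad.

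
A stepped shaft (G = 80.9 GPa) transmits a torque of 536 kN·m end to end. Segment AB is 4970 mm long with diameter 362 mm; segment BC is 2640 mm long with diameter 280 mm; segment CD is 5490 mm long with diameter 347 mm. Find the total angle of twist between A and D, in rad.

J_AB = π(0.362)⁴/32 = 1.69×10^-3 m⁴; J_BC = π(0.280)⁴/32 = 6.03×10^-4 m⁴; J_CD = π(0.347)⁴/32 = 1.42×10^-3 m⁴.
θ = (T/G)·Σ L_i/J_i = (536000/80.9×10⁹)·(4.97/1.69×10^-3 + 2.64/6.03×10^-4 + 5.49/1.42×10^-3) = 0.07407 rad.

0.0741 rad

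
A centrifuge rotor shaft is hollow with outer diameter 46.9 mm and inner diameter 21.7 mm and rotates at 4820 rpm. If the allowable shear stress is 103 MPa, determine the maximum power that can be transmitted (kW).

1000 kW

J = π(d_o⁴ − d_i⁴)/32 = π(0.0469⁴ − 0.0217⁴)/32 = 4.532×10^-7 m⁴.
T_max = τ_allow·J/r = 1.03×10^8 × 4.532×10^-7 / 0.0234 = 1991 N·m.
ω = 2π·4820/60 = 504.7 rad/s, so P_max = T_max·ω = 1.005×10^6 W.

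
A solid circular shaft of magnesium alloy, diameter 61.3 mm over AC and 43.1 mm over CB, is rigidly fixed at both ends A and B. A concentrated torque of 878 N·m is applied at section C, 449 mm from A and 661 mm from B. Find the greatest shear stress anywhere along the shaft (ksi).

2.41 ksi

Compatibility: T_A·a/J_AC = T_B·b/J_CB with T_A + T_B = T₀.
J_AC = 1.39×10^-6 m⁴, J_CB = 3.39×10^-7 m⁴, so T_A = T₀·(J_AC/a)/((J_AC/a)+(J_CB/b)) = 753.0 N·m, T_B = 125.0 N·m.
τ in each portion: τ_AC = 1.66×10^7 Pa, τ_CB = 7.95×10^6 Pa; maximum is in AC.
τ_max = T_AC·r/J = 753.0·0.0307/1.39×10^-6 = 1.665×10^7 Pa.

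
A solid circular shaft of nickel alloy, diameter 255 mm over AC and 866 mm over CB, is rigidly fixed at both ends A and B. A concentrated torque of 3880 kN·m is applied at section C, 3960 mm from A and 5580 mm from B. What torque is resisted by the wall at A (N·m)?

Compatibility: T_A·a/J_AC = T_B·b/J_CB with T_A + T_B = T₀.
J_AC = 4.15×10^-4 m⁴, J_CB = 0.0552 m⁴, so T_A = T₀·(J_AC/a)/((J_AC/a)+(J_CB/b)) = 40670 N·m, T_B = 3.839e6 N·m.

40700 N·m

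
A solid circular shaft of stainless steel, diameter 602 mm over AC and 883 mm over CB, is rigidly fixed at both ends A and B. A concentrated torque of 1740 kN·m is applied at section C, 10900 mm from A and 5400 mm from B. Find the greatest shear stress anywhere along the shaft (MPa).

11.6 MPa

Compatibility: T_A·a/J_AC = T_B·b/J_CB with T_A + T_B = T₀.
J_AC = 0.0129 m⁴, J_CB = 0.0597 m⁴, so T_A = T₀·(J_AC/a)/((J_AC/a)+(J_CB/b)) = 168200 N·m, T_B = 1.572e6 N·m.
τ in each portion: τ_AC = 3.93×10^6 Pa, τ_CB = 1.16×10^7 Pa; maximum is in CB.
τ_max = T_CB·r/J = 1.572e6·0.442/0.0597 = 1.163×10^7 Pa.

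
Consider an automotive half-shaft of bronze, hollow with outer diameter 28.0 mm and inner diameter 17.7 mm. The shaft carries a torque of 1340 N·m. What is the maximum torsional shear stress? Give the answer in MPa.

J = π(d_o⁴ − d_i⁴)/32 = π(0.0280⁴ − 0.0177⁴)/32 = 5.071×10^-8 m⁴.
τ_max = T·r/J = 1340 × 0.0140 / 5.071×10^-8 = 3.700×10^8 Pa.

370 MPa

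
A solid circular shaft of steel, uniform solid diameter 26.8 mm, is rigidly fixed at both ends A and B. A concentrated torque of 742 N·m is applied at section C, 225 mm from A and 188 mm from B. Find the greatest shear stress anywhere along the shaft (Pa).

With uniform GJ and both ends fixed, compatibility θ_AC = θ_CB gives T_A·a = T_B·b, together with T_A + T_B = T₀.
T_A = T₀·b/(a+b) = 742.0·188/413.0 = 337.8 N·m; T_B = 404.2 N·m.
τ in each portion: τ_AC = 8.94×10^7 Pa, τ_CB = 1.07×10^8 Pa; maximum is in CB.
τ_max = T_CB·r/J = 404.2·0.0134/5.06×10^-8 = 1.070×10^8 Pa.

1.07e8 Pa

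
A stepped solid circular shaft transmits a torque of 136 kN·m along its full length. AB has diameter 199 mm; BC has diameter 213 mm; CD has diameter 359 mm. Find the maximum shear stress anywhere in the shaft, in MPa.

87.9 MPa

Under the same torque, τ_max = 16T/(πd³) is largest where d is smallest — segment AB (d = 199 mm).
τ_max = 16·136000/(π·(0.199)³) = 8.789×10^7 Pa.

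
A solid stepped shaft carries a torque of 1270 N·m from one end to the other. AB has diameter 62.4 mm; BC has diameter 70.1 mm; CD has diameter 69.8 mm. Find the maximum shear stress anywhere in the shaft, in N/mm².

26.6 N/mm²

Under the same torque, τ_max = 16T/(πd³) is largest where d is smallest — segment AB (d = 62.4 mm).
τ_max = 16·1270/(π·(0.0624)³) = 2.662×10^7 Pa.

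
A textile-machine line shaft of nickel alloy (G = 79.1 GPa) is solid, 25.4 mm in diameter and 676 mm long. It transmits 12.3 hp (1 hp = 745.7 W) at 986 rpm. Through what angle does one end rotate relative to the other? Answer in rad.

0.0186 rad

ω = 2π·986/60 = 103.3 rad/s, so T = P/ω = 12.3×745.7 / 103.3 = 88.83 N·m.
J = πd⁴/32 = π(0.0254)⁴/32 = 4.086×10^-8 m⁴.
θ = T·L/(G·J) = 88.83 × 0.676 / (79.1×10⁹ × 4.086×10^-8) = 0.01858 rad.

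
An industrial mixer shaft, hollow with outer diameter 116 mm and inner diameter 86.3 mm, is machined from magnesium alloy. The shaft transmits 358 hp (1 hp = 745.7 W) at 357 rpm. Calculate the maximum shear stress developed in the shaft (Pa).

ω = 2π·357/60 = 37.38 rad/s, so T = P/ω = 358×745.7 / 37.38 = 7141 N·m.
J = π(d_o⁴ − d_i⁴)/32 = π(0.116⁴ − 0.0863⁴)/32 = 1.233×10^-5 m⁴.
τ_max = T·r/J = 7141 × 0.0580 / 1.233×10^-5 = 3.359×10^7 Pa.

3.36e7 Pa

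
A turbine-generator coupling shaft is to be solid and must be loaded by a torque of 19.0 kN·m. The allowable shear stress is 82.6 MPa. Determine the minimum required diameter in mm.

105 mm

For a solid shaft τ_max = 16T/(πd³), so d = (16T/(π τ_allow))^(1/3) = (16·19000/(π·8.26×10^7))^(1/3) = 0.1054 m.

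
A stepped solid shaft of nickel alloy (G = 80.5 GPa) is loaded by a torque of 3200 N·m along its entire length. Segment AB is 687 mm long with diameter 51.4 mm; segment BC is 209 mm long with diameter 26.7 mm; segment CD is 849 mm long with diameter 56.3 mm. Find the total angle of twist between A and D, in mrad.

J_AB = π(0.0514)⁴/32 = 6.85×10^-7 m⁴; J_BC = π(0.0267)⁴/32 = 4.99×10^-8 m⁴; J_CD = π(0.0563)⁴/32 = 9.86×10^-7 m⁴.
θ = (T/G)·Σ L_i/J_i = (3200/80.5×10⁹)·(0.687/6.85×10^-7 + 0.209/4.99×10^-8 + 0.849/9.86×10^-7) = 0.2406 rad.

241 mrad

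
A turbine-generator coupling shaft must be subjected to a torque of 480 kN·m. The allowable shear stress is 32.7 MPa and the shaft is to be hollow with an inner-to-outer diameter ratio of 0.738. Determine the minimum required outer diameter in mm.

For a hollow shaft with d_i/d_o = 0.738: τ_max = 16T/(π d_o³ (1−k⁴)), so d_o = [16T/(π τ_allow (1−k⁴))]^(1/3) = [16·480000/(π·3.27×10^7·0.7034)]^(1/3) = 0.4737 m.

474 mm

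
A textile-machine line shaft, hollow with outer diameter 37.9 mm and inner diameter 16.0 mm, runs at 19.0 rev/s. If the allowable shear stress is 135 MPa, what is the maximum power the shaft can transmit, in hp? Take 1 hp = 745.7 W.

224 hp

J = π(d_o⁴ − d_i⁴)/32 = π(0.0379⁴ − 0.0160⁴)/32 = 1.961×10^-7 m⁴.
T_max = τ_allow·J/r = 1.35×10^8 × 1.961×10^-7 / 0.0189 = 1397 N·m.
ω = 2π·19.0 = 119.4 rad/s, so P_max = T_max·ω = 1.668×10^5 W.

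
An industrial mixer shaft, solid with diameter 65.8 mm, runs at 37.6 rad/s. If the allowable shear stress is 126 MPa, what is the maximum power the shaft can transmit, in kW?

265 kW

J = πd⁴/32 = π(0.0658)⁴/32 = 1.840×10^-6 m⁴.
T_max = τ_allow·J/r = 1.26×10^8 × 1.840×10^-6 / 0.0329 = 7048 N·m.
ω = 37.6 rad/s, so P_max = T_max·ω = 2.650×10^5 W.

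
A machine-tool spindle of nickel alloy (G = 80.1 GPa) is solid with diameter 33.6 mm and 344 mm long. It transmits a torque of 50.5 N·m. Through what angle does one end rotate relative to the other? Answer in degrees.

J = πd⁴/32 = π(0.0336)⁴/32 = 1.251×10^-7 m⁴.
θ = T·L/(G·J) = 50.50 × 0.344 / (80.1×10⁹ × 1.251×10^-7) = 1.733×10^-3 rad.

0.0993°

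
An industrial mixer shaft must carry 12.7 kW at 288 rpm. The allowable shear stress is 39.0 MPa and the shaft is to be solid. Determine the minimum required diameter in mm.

38.0 mm

ω = 2π·288/60 = 30.16 rad/s, so T = P/ω = 12.7×10³ / 30.16 = 421.1 N·m.
For a solid shaft τ_max = 16T/(πd³), so d = (16T/(π τ_allow))^(1/3) = (16·421.1/(π·3.90×10^7))^(1/3) = 0.03803 m.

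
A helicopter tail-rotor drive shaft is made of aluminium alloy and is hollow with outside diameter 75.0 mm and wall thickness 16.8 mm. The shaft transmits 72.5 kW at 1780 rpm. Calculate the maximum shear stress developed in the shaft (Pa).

ω = 2π·1780/60 = 186.4 rad/s, so T = P/ω = 72.5×10³ / 186.4 = 388.9 N·m.
J = π(d_o⁴ − d_i⁴)/32 = π(0.0750⁴ − 0.0414⁴)/32 = 2.818×10^-6 m⁴.
τ_max = T·r/J = 388.9 × 0.0375 / 2.818×10^-6 = 5.176×10^6 Pa.

5.18e6 Pa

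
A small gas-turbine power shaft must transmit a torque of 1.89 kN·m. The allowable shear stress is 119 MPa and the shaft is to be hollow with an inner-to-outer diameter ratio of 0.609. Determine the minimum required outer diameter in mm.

For a hollow shaft with d_i/d_o = 0.609: τ_max = 16T/(π d_o³ (1−k⁴)), so d_o = [16T/(π τ_allow (1−k⁴))]^(1/3) = [16·1890/(π·1.19×10^8·0.8624)]^(1/3) = 0.04543 m.

45.4 mm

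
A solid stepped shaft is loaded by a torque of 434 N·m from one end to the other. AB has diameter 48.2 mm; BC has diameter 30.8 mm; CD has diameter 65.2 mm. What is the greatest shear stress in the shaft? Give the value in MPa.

75.6 MPa

Under the same torque, τ_max = 16T/(πd³) is largest where d is smallest — segment BC (d = 30.8 mm).
τ_max = 16·434.0/(π·(0.0308)³) = 7.565×10^7 Pa.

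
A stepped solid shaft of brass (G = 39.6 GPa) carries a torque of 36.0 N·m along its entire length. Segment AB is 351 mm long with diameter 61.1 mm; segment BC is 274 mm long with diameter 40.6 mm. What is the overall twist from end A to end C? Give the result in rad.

0.00117 rad

J_AB = π(0.0611)⁴/32 = 1.37×10^-6 m⁴; J_BC = π(0.0406)⁴/32 = 2.67×10^-7 m⁴.
θ = (T/G)·Σ L_i/J_i = (36.00/39.6×10⁹)·(0.351/1.37×10^-6 + 0.274/2.67×10^-7) = 1.167×10^-3 rad.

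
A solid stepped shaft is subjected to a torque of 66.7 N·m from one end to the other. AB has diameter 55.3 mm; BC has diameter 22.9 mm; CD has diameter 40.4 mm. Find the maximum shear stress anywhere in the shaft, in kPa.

28300 kPa

Under the same torque, τ_max = 16T/(πd³) is largest where d is smallest — segment BC (d = 22.9 mm).
τ_max = 16·66.70/(π·(0.0229)³) = 2.829×10^7 Pa.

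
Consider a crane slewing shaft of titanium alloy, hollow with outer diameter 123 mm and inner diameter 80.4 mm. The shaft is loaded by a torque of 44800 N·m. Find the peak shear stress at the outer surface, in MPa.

J = π(d_o⁴ − d_i⁴)/32 = π(0.123⁴ − 0.0804⁴)/32 = 1.837×10^-5 m⁴.
τ_max = T·r/J = 44800 × 0.0615 / 1.837×10^-5 = 1.500×10^8 Pa.

150 MPa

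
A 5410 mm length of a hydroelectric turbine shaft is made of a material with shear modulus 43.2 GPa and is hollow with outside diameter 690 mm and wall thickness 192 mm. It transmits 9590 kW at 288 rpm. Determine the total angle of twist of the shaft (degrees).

ω = 2π·288/60 = 30.16 rad/s, so T = P/ω = 9590×10³ / 30.16 = 318000 N·m.
J = π(d_o⁴ − d_i⁴)/32 = π(0.690⁴ − 0.306⁴)/32 = 0.02139 m⁴.
θ = T·L/(G·J) = 318000 × 5.41 / (43.2×10⁹ × 0.02139) = 1.861×10^-3 rad.

0.107°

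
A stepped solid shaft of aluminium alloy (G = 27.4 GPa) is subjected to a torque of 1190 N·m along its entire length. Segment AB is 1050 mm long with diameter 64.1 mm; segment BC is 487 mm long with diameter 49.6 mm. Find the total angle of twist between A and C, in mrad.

63.1 mrad

J_AB = π(0.0641)⁴/32 = 1.66×10^-6 m⁴; J_BC = π(0.0496)⁴/32 = 5.94×10^-7 m⁴.
θ = (T/G)·Σ L_i/J_i = (1190/27.4×10⁹)·(1.05/1.66×10^-6 + 0.487/5.94×10^-7) = 0.06311 rad.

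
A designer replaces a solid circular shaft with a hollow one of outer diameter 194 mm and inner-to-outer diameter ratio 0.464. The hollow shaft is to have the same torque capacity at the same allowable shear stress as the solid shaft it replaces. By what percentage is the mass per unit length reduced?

19.0 %

Equal τ_max and T ⇒ the solid shaft needs d_s³ = d_o³(1−k⁴), so d_s = 194·(1−0.464⁴)^(1/3) = 191.0 mm.
Area ratio A_h/A_s = d_o²(1−k²)/d_s² = (1−k²)/(1−k⁴)^(2/3) = 0.8099.
Mass saving = 1 − 0.8099 = 19.0 %.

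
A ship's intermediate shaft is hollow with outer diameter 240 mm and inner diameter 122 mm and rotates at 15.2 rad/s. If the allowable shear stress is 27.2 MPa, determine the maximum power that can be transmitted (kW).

J = π(d_o⁴ − d_i⁴)/32 = π(0.240⁴ − 0.122⁴)/32 = 3.040×10^-4 m⁴.
T_max = τ_allow·J/r = 2.72×10^7 × 3.040×10^-4 / 0.120 = 68900 N·m.
ω = 15.2 rad/s, so P_max = T_max·ω = 1.047×10^6 W.

1050 kW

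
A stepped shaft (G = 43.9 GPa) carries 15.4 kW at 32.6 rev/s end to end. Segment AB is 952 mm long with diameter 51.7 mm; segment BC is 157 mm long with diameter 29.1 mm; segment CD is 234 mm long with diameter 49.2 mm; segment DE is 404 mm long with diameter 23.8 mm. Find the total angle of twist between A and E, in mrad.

28.8 mrad

ω = 2π·32.6 = 204.8 rad/s, so T = P/ω = 15.4×10³ / 204.8 = 75.18 N·m.
J_AB = π(0.0517)⁴/32 = 7.01×10^-7 m⁴; J_BC = π(0.0291)⁴/32 = 7.04×10^-8 m⁴; J_CD = π(0.0492)⁴/32 = 5.75×10^-7 m⁴; J_DE = π(0.0238)⁴/32 = 3.15×10^-8 m⁴.
θ = (T/G)·Σ L_i/J_i = (75.18/43.9×10⁹)·(0.952/7.01×10^-7 + 0.157/7.04×10^-8 + 0.234/5.75×10^-7 + 0.404/3.15×10^-8) = 0.02881 rad.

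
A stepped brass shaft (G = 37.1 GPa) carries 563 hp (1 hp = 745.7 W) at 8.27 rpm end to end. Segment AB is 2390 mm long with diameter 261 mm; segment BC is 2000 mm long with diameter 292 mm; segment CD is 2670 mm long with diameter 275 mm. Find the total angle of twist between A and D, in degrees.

ω = 2π·8.27/60 = 0.8660 rad/s, so T = P/ω = 563×745.7 / 0.8660 = 484800 N·m.
J_AB = π(0.261)⁴/32 = 4.56×10^-4 m⁴; J_BC = π(0.292)⁴/32 = 7.14×10^-4 m⁴; J_CD = π(0.275)⁴/32 = 5.61×10^-4 m⁴.
θ = (T/G)·Σ L_i/J_i = (484800/37.1×10⁹)·(2.39/4.56×10^-4 + 2.00/7.14×10^-4 + 2.67/5.61×10^-4) = 0.1673 rad.

9.59°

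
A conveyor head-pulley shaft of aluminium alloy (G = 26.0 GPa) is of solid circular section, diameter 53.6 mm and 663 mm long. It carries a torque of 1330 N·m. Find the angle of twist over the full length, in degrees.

J = πd⁴/32 = π(0.0536)⁴/32 = 8.103×10^-7 m⁴.
θ = T·L/(G·J) = 1330 × 0.663 / (26.0×10⁹ × 8.103×10^-7) = 0.04185 rad.

2.40°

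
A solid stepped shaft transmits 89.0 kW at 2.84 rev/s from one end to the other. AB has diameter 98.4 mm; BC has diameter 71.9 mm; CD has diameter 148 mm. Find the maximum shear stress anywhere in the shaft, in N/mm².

68.3 N/mm²

ω = 2π·2.84 = 17.84 rad/s, so T = P/ω = 89.0×10³ / 17.84 = 4988 N·m.
Under the same torque, τ_max = 16T/(πd³) is largest where d is smallest — segment BC (d = 71.9 mm).
τ_max = 16·4988/(π·(0.0719)³) = 6.834×10^7 Pa.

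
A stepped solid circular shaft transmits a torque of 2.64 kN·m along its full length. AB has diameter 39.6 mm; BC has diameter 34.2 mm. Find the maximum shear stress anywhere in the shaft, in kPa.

Under the same torque, τ_max = 16T/(πd³) is largest where d is smallest — segment BC (d = 34.2 mm).
τ_max = 16·2640/(π·(0.0342)³) = 3.361×10^8 Pa.

336000 kPa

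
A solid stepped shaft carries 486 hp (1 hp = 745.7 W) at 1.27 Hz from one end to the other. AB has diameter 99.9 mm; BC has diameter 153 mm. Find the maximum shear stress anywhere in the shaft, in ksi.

ω = 2π·1.27 = 7.980 rad/s, so T = P/ω = 486×745.7 / 7.980 = 45420 N·m.
Under the same torque, τ_max = 16T/(πd³) is largest where d is smallest — segment AB (d = 99.9 mm).
τ_max = 16·45420/(π·(0.0999)³) = 2.320×10^8 Pa.

33.6 ksi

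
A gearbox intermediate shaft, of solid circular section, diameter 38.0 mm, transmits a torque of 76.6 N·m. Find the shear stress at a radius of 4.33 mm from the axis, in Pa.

1.62e6 Pa

J = πd⁴/32 = π(0.0380)⁴/32 = 2.047×10^-7 m⁴.
Shear stress varies linearly with radius: τ = T·r/J = 76.60 × 0.00433 / 2.047×10^-7 = 1.620×10^6 Pa.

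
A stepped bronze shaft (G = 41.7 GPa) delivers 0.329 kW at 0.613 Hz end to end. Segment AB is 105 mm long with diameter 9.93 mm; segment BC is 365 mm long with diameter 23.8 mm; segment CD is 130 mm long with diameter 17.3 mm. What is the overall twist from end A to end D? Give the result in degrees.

ω = 2π·0.613 = 3.852 rad/s, so T = P/ω = 0.329×10³ / 3.852 = 85.42 N·m.
J_AB = π(0.00993)⁴/32 = 9.55×10^-10 m⁴; J_BC = π(0.0238)⁴/32 = 3.15×10^-8 m⁴; J_CD = π(0.0173)⁴/32 = 8.79×10^-9 m⁴.
θ = (T/G)·Σ L_i/J_i = (85.42/41.7×10⁹)·(0.105/9.55×10^-10 + 0.365/3.15×10^-8 + 0.130/8.79×10^-9) = 0.2793 rad.

16.0°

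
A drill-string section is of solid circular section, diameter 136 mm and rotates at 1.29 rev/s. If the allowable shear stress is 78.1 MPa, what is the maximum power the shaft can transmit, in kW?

313 kW

J = πd⁴/32 = π(0.136)⁴/32 = 3.359×10^-5 m⁴.
T_max = τ_allow·J/r = 7.81×10^7 × 3.359×10^-5 / 0.0680 = 38570 N·m.
ω = 2π·1.29 = 8.105 rad/s, so P_max = T_max·ω = 3.127×10^5 W.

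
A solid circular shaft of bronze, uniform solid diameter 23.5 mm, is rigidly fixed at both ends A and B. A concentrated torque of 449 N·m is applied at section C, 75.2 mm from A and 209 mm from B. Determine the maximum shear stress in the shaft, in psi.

18800 psi

With uniform GJ and both ends fixed, compatibility θ_AC = θ_CB gives T_A·a = T_B·b, together with T_A + T_B = T₀.
T_A = T₀·b/(a+b) = 449.0·209/284.2 = 330.2 N·m; T_B = 118.8 N·m.
τ in each portion: τ_AC = 1.30×10^8 Pa, τ_CB = 4.66×10^7 Pa; maximum is in AC.
τ_max = T_AC·r/J = 330.2·0.0118/2.99×10^-8 = 1.296×10^8 Pa.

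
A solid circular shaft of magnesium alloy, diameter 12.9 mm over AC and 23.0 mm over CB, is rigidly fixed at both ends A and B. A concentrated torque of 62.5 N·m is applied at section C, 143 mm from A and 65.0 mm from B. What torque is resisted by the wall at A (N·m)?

Compatibility: T_A·a/J_AC = T_B·b/J_CB with T_A + T_B = T₀.
J_AC = 2.72×10^-9 m⁴, J_CB = 2.75×10^-8 m⁴, so T_A = T₀·(J_AC/a)/((J_AC/a)+(J_CB/b)) = 2.690 N·m, T_B = 59.81 N·m.

2.69 N·m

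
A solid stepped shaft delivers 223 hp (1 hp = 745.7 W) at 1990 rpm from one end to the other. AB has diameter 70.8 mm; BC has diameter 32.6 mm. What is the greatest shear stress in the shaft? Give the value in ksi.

ω = 2π·1990/60 = 208.4 rad/s, so T = P/ω = 223×745.7 / 208.4 = 798.0 N·m.
Under the same torque, τ_max = 16T/(πd³) is largest where d is smallest — segment BC (d = 32.6 mm).
τ_max = 16·798.0/(π·(0.0326)³) = 1.173×10^8 Pa.

17.0 ksi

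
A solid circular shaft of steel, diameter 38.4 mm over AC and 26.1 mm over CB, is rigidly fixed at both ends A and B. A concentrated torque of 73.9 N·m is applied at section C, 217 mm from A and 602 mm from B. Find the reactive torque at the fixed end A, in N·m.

Compatibility: T_A·a/J_AC = T_B·b/J_CB with T_A + T_B = T₀.
J_AC = 2.13×10^-7 m⁴, J_CB = 4.56×10^-8 m⁴, so T_A = T₀·(J_AC/a)/((J_AC/a)+(J_CB/b)) = 68.62 N·m, T_B = 5.279 N·m.

68.6 N·m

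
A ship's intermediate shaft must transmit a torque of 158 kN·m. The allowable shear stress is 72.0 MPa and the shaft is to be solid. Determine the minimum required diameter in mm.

For a solid shaft τ_max = 16T/(πd³), so d = (16T/(π τ_allow))^(1/3) = (16·158000/(π·7.20×10^7))^(1/3) = 0.2236 m.

224 mm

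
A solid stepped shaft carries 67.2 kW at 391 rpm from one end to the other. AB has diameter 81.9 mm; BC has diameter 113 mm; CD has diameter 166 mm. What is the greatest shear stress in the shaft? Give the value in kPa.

ω = 2π·391/60 = 40.95 rad/s, so T = P/ω = 67.2×10³ / 40.95 = 1641 N·m.
Under the same torque, τ_max = 16T/(πd³) is largest where d is smallest — segment AB (d = 81.9 mm).
τ_max = 16·1641/(π·(0.0819)³) = 1.522×10^7 Pa.

15200 kPa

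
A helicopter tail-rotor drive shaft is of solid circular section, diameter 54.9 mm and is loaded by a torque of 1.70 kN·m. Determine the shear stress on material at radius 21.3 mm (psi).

J = πd⁴/32 = π(0.0549)⁴/32 = 8.918×10^-7 m⁴.
Shear stress varies linearly with radius: τ = T·r/J = 1700 × 0.0213 / 8.918×10^-7 = 4.060×10^7 Pa.

5890 psi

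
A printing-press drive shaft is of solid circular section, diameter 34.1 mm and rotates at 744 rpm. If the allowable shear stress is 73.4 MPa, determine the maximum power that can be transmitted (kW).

J = πd⁴/32 = π(0.0341)⁴/32 = 1.327×10^-7 m⁴.
T_max = τ_allow·J/r = 7.34×10^7 × 1.327×10^-7 / 0.0170 = 571.5 N·m.
ω = 2π·744/60 = 77.91 rad/s, so P_max = T_max·ω = 4.452×10^4 W.

44.5 kW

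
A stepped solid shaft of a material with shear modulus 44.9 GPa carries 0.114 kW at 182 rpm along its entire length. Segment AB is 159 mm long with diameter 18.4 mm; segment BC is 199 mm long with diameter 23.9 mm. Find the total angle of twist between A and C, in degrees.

0.155°

ω = 2π·182/60 = 19.06 rad/s, so T = P/ω = 0.114×10³ / 19.06 = 5.981 N·m.
J_AB = π(0.0184)⁴/32 = 1.13×10^-8 m⁴; J_BC = π(0.0239)⁴/32 = 3.20×10^-8 m⁴.
θ = (T/G)·Σ L_i/J_i = (5.981/44.9×10⁹)·(0.159/1.13×10^-8 + 0.199/3.20×10^-8) = 2.710×10^-3 rad.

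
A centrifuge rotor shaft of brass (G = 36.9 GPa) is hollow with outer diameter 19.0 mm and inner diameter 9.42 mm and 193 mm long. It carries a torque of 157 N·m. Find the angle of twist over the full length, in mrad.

J = π(d_o⁴ − d_i⁴)/32 = π(0.0190⁴ − 0.00942⁴)/32 = 1.202×10^-8 m⁴.
θ = T·L/(G·J) = 157.0 × 0.193 / (36.9×10⁹ × 1.202×10^-8) = 0.06831 rad.

68.3 mrad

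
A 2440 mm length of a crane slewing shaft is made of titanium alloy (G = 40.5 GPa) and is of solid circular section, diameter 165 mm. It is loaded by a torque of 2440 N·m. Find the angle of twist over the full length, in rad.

0.00202 rad

J = πd⁴/32 = π(0.165)⁴/32 = 7.277×10^-5 m⁴.
θ = T·L/(G·J) = 2440 × 2.44 / (40.5×10⁹ × 7.277×10^-5) = 2.020×10^-3 rad.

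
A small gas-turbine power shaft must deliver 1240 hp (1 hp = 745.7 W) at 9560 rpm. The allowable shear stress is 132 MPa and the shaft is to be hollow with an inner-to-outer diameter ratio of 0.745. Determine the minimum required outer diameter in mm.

37.2 mm

ω = 2π·9560/60 = 1001 rad/s, so T = P/ω = 1240×745.7 / 1001 = 923.6 N·m.
For a hollow shaft with d_i/d_o = 0.745: τ_max = 16T/(π d_o³ (1−k⁴)), so d_o = [16T/(π τ_allow (1−k⁴))]^(1/3) = [16·923.6/(π·1.32×10^8·0.6919)]^(1/3) = 0.03721 m.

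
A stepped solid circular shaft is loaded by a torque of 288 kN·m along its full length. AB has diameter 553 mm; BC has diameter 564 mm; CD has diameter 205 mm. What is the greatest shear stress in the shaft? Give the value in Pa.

1.70e8 Pa

Under the same torque, τ_max = 16T/(πd³) is largest where d is smallest — segment CD (d = 205 mm).
τ_max = 16·288000/(π·(0.205)³) = 1.703×10^8 Pa.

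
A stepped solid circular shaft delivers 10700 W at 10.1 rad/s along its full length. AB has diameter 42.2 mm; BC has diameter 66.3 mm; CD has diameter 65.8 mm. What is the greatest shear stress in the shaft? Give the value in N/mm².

ω = 10.1 rad/s, so T = P/ω = 10700 / 10.10 = 1059 N·m.
Under the same torque, τ_max = 16T/(πd³) is largest where d is smallest — segment AB (d = 42.2 mm).
τ_max = 16·1059/(π·(0.0422)³) = 7.180×10^7 Pa.

71.8 N/mm²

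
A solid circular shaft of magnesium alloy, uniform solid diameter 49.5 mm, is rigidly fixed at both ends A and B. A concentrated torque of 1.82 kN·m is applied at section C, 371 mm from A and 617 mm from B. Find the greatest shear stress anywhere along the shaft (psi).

6920 psi

With uniform GJ and both ends fixed, compatibility θ_AC = θ_CB gives T_A·a = T_B·b, together with T_A + T_B = T₀.
T_A = T₀·b/(a+b) = 1820·617/988.0 = 1137 N·m; T_B = 683.4 N·m.
τ in each portion: τ_AC = 4.77×10^7 Pa, τ_CB = 2.87×10^7 Pa; maximum is in AC.
τ_max = T_AC·r/J = 1137·0.0248/5.89×10^-7 = 4.773×10^7 Pa.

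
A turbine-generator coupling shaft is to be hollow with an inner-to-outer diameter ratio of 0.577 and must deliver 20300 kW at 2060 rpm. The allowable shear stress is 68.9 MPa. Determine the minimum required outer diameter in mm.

ω = 2π·2060/60 = 215.7 rad/s, so T = P/ω = 20300×10³ / 215.7 = 94100 N·m.
For a hollow shaft with d_i/d_o = 0.577: τ_max = 16T/(π d_o³ (1−k⁴)), so d_o = [16T/(π τ_allow (1−k⁴))]^(1/3) = [16·94100/(π·6.89×10^7·0.8892)]^(1/3) = 0.1985 m.

199 mm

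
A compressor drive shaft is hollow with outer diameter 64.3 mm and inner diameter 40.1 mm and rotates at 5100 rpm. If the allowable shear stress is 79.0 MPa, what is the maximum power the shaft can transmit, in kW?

1870 kW

J = π(d_o⁴ − d_i⁴)/32 = π(0.0643⁴ − 0.0401⁴)/32 = 1.424×10^-6 m⁴.
T_max = τ_allow·J/r = 7.90×10^7 × 1.424×10^-6 / 0.0321 = 3500 N·m.
ω = 2π·5100/60 = 534.1 rad/s, so P_max = T_max·ω = 1.869×10^6 W.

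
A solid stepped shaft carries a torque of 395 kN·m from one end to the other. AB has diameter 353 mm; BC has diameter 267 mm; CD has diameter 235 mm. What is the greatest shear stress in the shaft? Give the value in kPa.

155000 kPa

Under the same torque, τ_max = 16T/(πd³) is largest where d is smallest — segment CD (d = 235 mm).
τ_max = 16·395000/(π·(0.235)³) = 1.550×10^8 Pa.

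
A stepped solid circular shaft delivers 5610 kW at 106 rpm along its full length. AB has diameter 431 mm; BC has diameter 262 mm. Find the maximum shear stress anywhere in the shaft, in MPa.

143 MPa

ω = 2π·106/60 = 11.10 rad/s, so T = P/ω = 5610×10³ / 11.10 = 505400 N·m.
Under the same torque, τ_max = 16T/(πd³) is largest where d is smallest — segment BC (d = 262 mm).
τ_max = 16·505400/(π·(0.262)³) = 1.431×10^8 Pa.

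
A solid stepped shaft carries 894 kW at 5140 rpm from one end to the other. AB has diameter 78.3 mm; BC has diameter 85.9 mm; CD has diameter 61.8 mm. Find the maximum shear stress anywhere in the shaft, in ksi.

ω = 2π·5140/60 = 538.3 rad/s, so T = P/ω = 894×10³ / 538.3 = 1661 N·m.
Under the same torque, τ_max = 16T/(πd³) is largest where d is smallest — segment CD (d = 61.8 mm).
τ_max = 16·1661/(π·(0.0618)³) = 3.584×10^7 Pa.

5.20 ksi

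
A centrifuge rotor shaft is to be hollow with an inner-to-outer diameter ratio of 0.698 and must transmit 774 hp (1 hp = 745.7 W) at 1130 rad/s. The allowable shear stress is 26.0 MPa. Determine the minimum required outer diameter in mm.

50.8 mm

ω = 1130 rad/s, so T = P/ω = 774×745.7 / 1130 = 510.8 N·m.
For a hollow shaft with d_i/d_o = 0.698: τ_max = 16T/(π d_o³ (1−k⁴)), so d_o = [16T/(π τ_allow (1−k⁴))]^(1/3) = [16·510.8/(π·2.60×10^7·0.7626)]^(1/3) = 0.05081 m.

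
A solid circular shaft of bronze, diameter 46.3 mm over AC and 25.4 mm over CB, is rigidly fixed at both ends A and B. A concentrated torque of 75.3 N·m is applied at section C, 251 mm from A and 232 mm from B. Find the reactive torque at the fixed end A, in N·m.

Compatibility: T_A·a/J_AC = T_B·b/J_CB with T_A + T_B = T₀.
J_AC = 4.51×10^-7 m⁴, J_CB = 4.09×10^-8 m⁴, so T_A = T₀·(J_AC/a)/((J_AC/a)+(J_CB/b)) = 68.58 N·m, T_B = 6.720 N·m.

68.6 N·m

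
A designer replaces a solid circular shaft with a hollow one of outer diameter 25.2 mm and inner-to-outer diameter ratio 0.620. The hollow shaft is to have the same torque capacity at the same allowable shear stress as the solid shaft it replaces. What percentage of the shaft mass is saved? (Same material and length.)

31.5 %

Equal τ_max and T ⇒ the solid shaft needs d_s³ = d_o³(1−k⁴), so d_s = 25.2·(1−0.620⁴)^(1/3) = 23.89 mm.
Area ratio A_h/A_s = d_o²(1−k²)/d_s² = (1−k²)/(1−k⁴)^(2/3) = 0.6848.
Mass saving = 1 − 0.6848 = 31.5 %.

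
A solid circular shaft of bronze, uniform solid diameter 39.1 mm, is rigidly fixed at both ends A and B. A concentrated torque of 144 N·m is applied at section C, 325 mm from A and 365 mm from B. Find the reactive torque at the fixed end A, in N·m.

With uniform GJ and both ends fixed, compatibility θ_AC = θ_CB gives T_A·a = T_B·b, together with T_A + T_B = T₀.
T_A = T₀·b/(a+b) = 144.0·365/690.0 = 76.17 N·m; T_B = 67.83 N·m.

76.2 N·m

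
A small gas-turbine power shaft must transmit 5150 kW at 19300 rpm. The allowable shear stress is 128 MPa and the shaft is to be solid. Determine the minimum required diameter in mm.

46.6 mm

ω = 2π·19300/60 = 2021 rad/s, so T = P/ω = 5150×10³ / 2021 = 2548 N·m.
For a solid shaft τ_max = 16T/(πd³), so d = (16T/(π τ_allow))^(1/3) = (16·2548/(π·1.28×10^8))^(1/3) = 0.04663 m.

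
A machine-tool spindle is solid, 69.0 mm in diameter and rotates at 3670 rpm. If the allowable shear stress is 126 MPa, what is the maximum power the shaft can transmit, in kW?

3120 kW

J = πd⁴/32 = π(0.0690)⁴/32 = 2.225×10^-6 m⁴.
T_max = τ_allow·J/r = 1.26×10^8 × 2.225×10^-6 / 0.0345 = 8127 N·m.
ω = 2π·3670/60 = 384.3 rad/s, so P_max = T_max·ω = 3.124×10^6 W.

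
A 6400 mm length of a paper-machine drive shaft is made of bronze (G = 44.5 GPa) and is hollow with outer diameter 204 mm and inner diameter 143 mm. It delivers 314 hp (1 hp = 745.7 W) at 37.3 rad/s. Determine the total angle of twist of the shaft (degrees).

ω = 37.3 rad/s, so T = P/ω = 314×745.7 / 37.30 = 6277 N·m.
J = π(d_o⁴ − d_i⁴)/32 = π(0.204⁴ − 0.143⁴)/32 = 1.290×10^-4 m⁴.
θ = T·L/(G·J) = 6277 × 6.40 / (44.5×10⁹ × 1.290×10^-4) = 7.000×10^-3 rad.

0.401°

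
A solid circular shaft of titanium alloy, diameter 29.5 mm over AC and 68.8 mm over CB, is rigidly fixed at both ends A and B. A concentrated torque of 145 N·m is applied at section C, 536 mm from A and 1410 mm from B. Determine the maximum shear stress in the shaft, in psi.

Compatibility: T_A·a/J_AC = T_B·b/J_CB with T_A + T_B = T₀.
J_AC = 7.44×10^-8 m⁴, J_CB = 2.20×10^-6 m⁴, so T_A = T₀·(J_AC/a)/((J_AC/a)+(J_CB/b)) = 11.84 N·m, T_B = 133.2 N·m.
τ in each portion: τ_AC = 2.35×10^6 Pa, τ_CB = 2.08×10^6 Pa; maximum is in AC.
τ_max = T_AC·r/J = 11.84·0.0147/7.44×10^-8 = 2.349×10^6 Pa.

341 psi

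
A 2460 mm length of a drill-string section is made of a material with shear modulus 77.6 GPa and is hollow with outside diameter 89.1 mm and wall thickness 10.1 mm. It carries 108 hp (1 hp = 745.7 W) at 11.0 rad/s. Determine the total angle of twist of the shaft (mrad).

ω = 11.0 rad/s, so T = P/ω = 108×745.7 / 11.00 = 7321 N·m.
J = π(d_o⁴ − d_i⁴)/32 = π(0.0891⁴ − 0.0689⁴)/32 = 3.975×10^-6 m⁴.
θ = T·L/(G·J) = 7321 × 2.46 / (77.6×10⁹ × 3.975×10^-6) = 0.05839 rad.

58.4 mrad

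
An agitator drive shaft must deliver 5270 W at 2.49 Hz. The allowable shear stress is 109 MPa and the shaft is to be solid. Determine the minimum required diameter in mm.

ω = 2π·2.49 = 15.65 rad/s, so T = P/ω = 5270 / 15.65 = 336.8 N·m.
For a solid shaft τ_max = 16T/(πd³), so d = (16T/(π τ_allow))^(1/3) = (16·336.8/(π·1.09×10^8))^(1/3) = 0.02506 m.

25.1 mm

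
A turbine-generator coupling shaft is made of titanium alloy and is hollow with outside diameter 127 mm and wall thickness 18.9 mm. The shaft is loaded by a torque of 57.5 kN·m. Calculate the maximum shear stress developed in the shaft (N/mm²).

189 N/mm²

J = π(d_o⁴ − d_i⁴)/32 = π(0.127⁴ − 0.0892⁴)/32 = 1.932×10^-5 m⁴.
τ_max = T·r/J = 57500 × 0.0635 / 1.932×10^-5 = 1.889×10^8 Pa.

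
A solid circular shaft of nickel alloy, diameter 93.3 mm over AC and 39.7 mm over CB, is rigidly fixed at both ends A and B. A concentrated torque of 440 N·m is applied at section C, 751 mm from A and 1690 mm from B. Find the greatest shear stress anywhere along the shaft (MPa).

2.72 MPa

Compatibility: T_A·a/J_AC = T_B·b/J_CB with T_A + T_B = T₀.
J_AC = 7.44×10^-6 m⁴, J_CB = 2.44×10^-7 m⁴, so T_A = T₀·(J_AC/a)/((J_AC/a)+(J_CB/b)) = 433.7 N·m, T_B = 6.318 N·m.
τ in each portion: τ_AC = 2.72×10^6 Pa, τ_CB = 5.14×10^5 Pa; maximum is in AC.
τ_max = T_AC·r/J = 433.7·0.0466/7.44×10^-6 = 2.720×10^6 Pa.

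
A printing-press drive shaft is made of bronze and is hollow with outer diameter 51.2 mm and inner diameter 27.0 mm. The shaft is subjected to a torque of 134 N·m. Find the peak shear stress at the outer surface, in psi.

J = π(d_o⁴ − d_i⁴)/32 = π(0.0512⁴ − 0.0270⁴)/32 = 6.225×10^-7 m⁴.
τ_max = T·r/J = 134.0 × 0.0256 / 6.225×10^-7 = 5.511×10^6 Pa.

799 psi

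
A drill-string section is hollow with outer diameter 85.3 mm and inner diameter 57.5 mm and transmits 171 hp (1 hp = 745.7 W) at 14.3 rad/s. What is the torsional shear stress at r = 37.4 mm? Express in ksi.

11.7 ksi

ω = 14.3 rad/s, so T = P/ω = 171×745.7 / 14.30 = 8917 N·m.
J = π(d_o⁴ − d_i⁴)/32 = π(0.0853⁴ − 0.0575⁴)/32 = 4.124×10^-6 m⁴.
Shear stress varies linearly with radius: τ = T·r/J = 8917 × 0.0374 / 4.124×10^-6 = 8.086×10^7 Pa.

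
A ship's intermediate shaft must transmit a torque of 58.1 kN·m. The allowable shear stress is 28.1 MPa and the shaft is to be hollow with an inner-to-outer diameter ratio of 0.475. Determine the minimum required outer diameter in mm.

223 mm

For a hollow shaft with d_i/d_o = 0.475: τ_max = 16T/(π d_o³ (1−k⁴)), so d_o = [16T/(π τ_allow (1−k⁴))]^(1/3) = [16·58100/(π·2.81×10^7·0.9491)]^(1/3) = 0.2230 m.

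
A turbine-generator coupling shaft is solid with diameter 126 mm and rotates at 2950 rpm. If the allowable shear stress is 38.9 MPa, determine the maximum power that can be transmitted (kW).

J = πd⁴/32 = π(0.126)⁴/32 = 2.474×10^-5 m⁴.
T_max = τ_allow·J/r = 3.89×10^7 × 2.474×10^-5 / 0.0630 = 15280 N·m.
ω = 2π·2950/60 = 308.9 rad/s, so P_max = T_max·ω = 4.720×10^6 W.

4720 kW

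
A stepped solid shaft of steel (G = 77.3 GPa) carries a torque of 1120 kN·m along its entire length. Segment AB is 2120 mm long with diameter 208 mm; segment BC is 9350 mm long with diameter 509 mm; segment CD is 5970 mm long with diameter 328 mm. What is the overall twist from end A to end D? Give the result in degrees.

J_AB = π(0.208)⁴/32 = 1.84×10^-4 m⁴; J_BC = π(0.509)⁴/32 = 6.59×10^-3 m⁴; J_CD = π(0.328)⁴/32 = 1.14×10^-3 m⁴.
θ = (T/G)·Σ L_i/J_i = (1.120e6/77.3×10⁹)·(2.12/1.84×10^-4 + 9.35/6.59×10^-3 + 5.97/1.14×10^-3) = 0.2638 rad.

15.1°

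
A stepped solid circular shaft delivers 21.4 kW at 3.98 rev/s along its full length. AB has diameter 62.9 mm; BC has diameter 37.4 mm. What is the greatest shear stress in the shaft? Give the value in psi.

ω = 2π·3.98 = 25.01 rad/s, so T = P/ω = 21.4×10³ / 25.01 = 855.8 N·m.
Under the same torque, τ_max = 16T/(πd³) is largest where d is smallest — segment BC (d = 37.4 mm).
τ_max = 16·855.8/(π·(0.0374)³) = 8.331×10^7 Pa.

12100 psi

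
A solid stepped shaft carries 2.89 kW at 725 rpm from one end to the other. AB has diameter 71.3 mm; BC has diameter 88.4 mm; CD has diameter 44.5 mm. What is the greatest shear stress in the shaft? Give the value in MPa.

ω = 2π·725/60 = 75.92 rad/s, so T = P/ω = 2.89×10³ / 75.92 = 38.07 N·m.
Under the same torque, τ_max = 16T/(πd³) is largest where d is smallest — segment CD (d = 44.5 mm).
τ_max = 16·38.07/(π·(0.0445)³) = 2.200×10^6 Pa.

2.20 MPa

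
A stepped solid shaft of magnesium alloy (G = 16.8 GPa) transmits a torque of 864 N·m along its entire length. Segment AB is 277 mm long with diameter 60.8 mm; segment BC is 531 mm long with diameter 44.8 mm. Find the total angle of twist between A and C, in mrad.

79.7 mrad

J_AB = π(0.0608)⁴/32 = 1.34×10^-6 m⁴; J_BC = π(0.0448)⁴/32 = 3.95×10^-7 m⁴.
θ = (T/G)·Σ L_i/J_i = (864.0/16.8×10⁹)·(0.277/1.34×10^-6 + 0.531/3.95×10^-7) = 0.07967 rad.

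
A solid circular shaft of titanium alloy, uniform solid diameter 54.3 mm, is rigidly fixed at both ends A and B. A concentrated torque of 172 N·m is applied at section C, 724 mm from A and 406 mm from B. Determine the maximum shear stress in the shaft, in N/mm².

3.51 N/mm²

With uniform GJ and both ends fixed, compatibility θ_AC = θ_CB gives T_A·a = T_B·b, together with T_A + T_B = T₀.
T_A = T₀·b/(a+b) = 172.0·406/1130 = 61.80 N·m; T_B = 110.2 N·m.
τ in each portion: τ_AC = 1.97×10^6 Pa, τ_CB = 3.51×10^6 Pa; maximum is in CB.
τ_max = T_CB·r/J = 110.2·0.0271/8.53×10^-7 = 3.506×10^6 Pa.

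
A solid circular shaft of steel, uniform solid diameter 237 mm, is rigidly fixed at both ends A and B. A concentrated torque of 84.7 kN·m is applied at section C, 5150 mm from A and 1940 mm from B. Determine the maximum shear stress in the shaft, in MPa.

With uniform GJ and both ends fixed, compatibility θ_AC = θ_CB gives T_A·a = T_B·b, together with T_A + T_B = T₀.
T_A = T₀·b/(a+b) = 84700·1940/7090 = 23180 N·m; T_B = 61520 N·m.
τ in each portion: τ_AC = 8.87×10^6 Pa, τ_CB = 2.35×10^7 Pa; maximum is in CB.
τ_max = T_CB·r/J = 61520·0.118/3.10×10^-4 = 2.354×10^7 Pa.

23.5 MPa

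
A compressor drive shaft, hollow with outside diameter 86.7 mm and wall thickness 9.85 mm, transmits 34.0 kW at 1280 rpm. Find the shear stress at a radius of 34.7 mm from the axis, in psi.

358 psi

ω = 2π·1280/60 = 134.0 rad/s, so T = P/ω = 34.0×10³ / 134.0 = 253.7 N·m.
J = π(d_o⁴ − d_i⁴)/32 = π(0.0867⁴ − 0.0670⁴)/32 = 3.569×10^-6 m⁴.
Shear stress varies linearly with radius: τ = T·r/J = 253.7 × 0.0347 / 3.569×10^-6 = 2.466×10^6 Pa.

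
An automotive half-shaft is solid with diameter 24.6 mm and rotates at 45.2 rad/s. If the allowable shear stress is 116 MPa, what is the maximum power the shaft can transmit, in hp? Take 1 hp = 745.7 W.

20.6 hp

J = πd⁴/32 = π(0.0246)⁴/32 = 3.595×10^-8 m⁴.
T_max = τ_allow·J/r = 1.16×10^8 × 3.595×10^-8 / 0.0123 = 339.1 N·m.
ω = 45.2 rad/s, so P_max = T_max·ω = 1.533×10^4 W.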